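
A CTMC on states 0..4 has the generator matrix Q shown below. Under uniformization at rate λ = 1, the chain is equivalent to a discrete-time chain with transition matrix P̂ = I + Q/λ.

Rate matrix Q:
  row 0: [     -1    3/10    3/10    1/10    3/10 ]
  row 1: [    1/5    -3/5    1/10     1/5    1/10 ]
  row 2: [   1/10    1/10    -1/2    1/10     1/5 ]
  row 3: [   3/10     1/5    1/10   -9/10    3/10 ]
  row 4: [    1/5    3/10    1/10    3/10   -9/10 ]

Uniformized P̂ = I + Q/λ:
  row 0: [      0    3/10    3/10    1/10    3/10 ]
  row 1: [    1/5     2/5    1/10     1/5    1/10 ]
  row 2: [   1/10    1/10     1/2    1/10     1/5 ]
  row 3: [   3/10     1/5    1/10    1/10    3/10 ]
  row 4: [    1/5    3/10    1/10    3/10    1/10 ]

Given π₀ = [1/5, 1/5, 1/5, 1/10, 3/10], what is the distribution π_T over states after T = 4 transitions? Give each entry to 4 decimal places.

t=0: π = [0.2000, 0.2000, 0.2000, 0.1000, 0.3000]
t=1: π = [0.1500, 0.2700, 0.2200, 0.1800, 0.1800]
t=2: π = [0.1660, 0.2650, 0.2180, 0.1630, 0.1880]
t=3: π = [0.1613, 0.2666, 0.2204, 0.1641, 0.1876]
t=4: π = [0.1621, 0.2662, 0.2204, 0.1642, 0.1871]

π = [0.1621, 0.2662, 0.2204, 0.1642, 0.1871]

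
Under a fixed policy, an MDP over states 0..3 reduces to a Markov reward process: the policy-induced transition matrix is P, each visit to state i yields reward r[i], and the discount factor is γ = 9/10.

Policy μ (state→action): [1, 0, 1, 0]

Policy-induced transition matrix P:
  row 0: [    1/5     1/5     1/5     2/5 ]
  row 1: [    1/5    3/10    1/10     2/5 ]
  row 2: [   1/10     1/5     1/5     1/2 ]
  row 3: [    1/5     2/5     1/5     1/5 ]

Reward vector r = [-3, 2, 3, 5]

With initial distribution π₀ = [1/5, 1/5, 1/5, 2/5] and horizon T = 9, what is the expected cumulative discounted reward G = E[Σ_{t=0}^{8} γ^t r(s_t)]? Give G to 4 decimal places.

G = 14.1884

t=0: π = [0.2000, 0.2000, 0.2000, 0.4000], E[r] = 2.4000, γ^t·E[r] = 2.400000, running G = 2.400000
t=1: π = [0.1800, 0.3000, 0.1800, 0.3400], E[r] = 2.3000, γ^t·E[r] = 2.070000, running G = 4.470000
t=2: π = [0.1820, 0.2980, 0.1700, 0.3500], E[r] = 2.3100, γ^t·E[r] = 1.871100, running G = 6.341100
t=3: π = [0.1830, 0.2998, 0.1702, 0.3470], E[r] = 2.2962, γ^t·E[r] = 1.673930, running G = 8.015030
t=4: π = [0.1830, 0.2994, 0.1700, 0.3476], E[r] = 2.2980, γ^t·E[r] = 1.507705, running G = 9.522734
t=5: π = [0.1830, 0.2995, 0.1701, 0.3475], E[r] = 2.2975, γ^t·E[r] = 1.356654, running G = 10.879389
t=6: π = [0.1830, 0.2994, 0.1701, 0.3475], E[r] = 2.2976, γ^t·E[r] = 1.221048, running G = 12.100436
t=7: π = [0.1830, 0.2994, 0.1701, 0.3475], E[r] = 2.2976, γ^t·E[r] = 1.098931, running G = 13.199368
t=8: π = [0.1830, 0.2994, 0.1701, 0.3475], E[r] = 2.2976, γ^t·E[r] = 0.989041, running G = 14.188408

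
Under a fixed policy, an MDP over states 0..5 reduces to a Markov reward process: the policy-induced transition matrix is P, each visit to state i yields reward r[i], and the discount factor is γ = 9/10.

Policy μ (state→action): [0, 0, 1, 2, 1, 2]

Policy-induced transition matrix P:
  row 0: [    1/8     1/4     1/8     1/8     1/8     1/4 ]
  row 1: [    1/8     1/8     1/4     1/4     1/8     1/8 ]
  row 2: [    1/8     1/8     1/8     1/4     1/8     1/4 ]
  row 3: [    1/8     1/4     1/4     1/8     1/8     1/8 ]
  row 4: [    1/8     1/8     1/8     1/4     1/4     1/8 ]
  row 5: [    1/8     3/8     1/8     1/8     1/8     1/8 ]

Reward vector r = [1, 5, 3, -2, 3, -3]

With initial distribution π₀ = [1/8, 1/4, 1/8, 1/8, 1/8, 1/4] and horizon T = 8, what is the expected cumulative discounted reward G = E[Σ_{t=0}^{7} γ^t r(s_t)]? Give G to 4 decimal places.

G = 6.9836

t=0: π = [0.1250, 0.2500, 0.1250, 0.1250, 0.1250, 0.2500], E[r] = 1.1250, γ^t·E[r] = 1.125000, running G = 1.125000
t=1: π = [0.1250, 0.2188, 0.1719, 0.1875, 0.1406, 0.1563], E[r] = 1.3125, γ^t·E[r] = 1.181250, running G = 2.306250
t=2: π = [0.1250, 0.2031, 0.1758, 0.1914, 0.1426, 0.1621], E[r] = 1.2266, γ^t·E[r] = 0.993516, running G = 3.299766
t=3: π = [0.1250, 0.2051, 0.1743, 0.1902, 0.1428, 0.1626], E[r] = 1.2336, γ^t·E[r] = 0.899325, running G = 4.199091
t=4: π = [0.1250, 0.2050, 0.1744, 0.1903, 0.1429, 0.1624], E[r] = 1.2342, γ^t·E[r] = 0.809773, running G = 5.008864
t=5: π = [0.1250, 0.2050, 0.1744, 0.1903, 0.1429, 0.1624], E[r] = 1.2340, γ^t·E[r] = 0.728681, running G = 5.737546
t=6: π = [0.1250, 0.2050, 0.1744, 0.1903, 0.1429, 0.1624], E[r] = 1.2340, γ^t·E[r] = 0.655822, running G = 6.393368
t=7: π = [0.1250, 0.2050, 0.1744, 0.1903, 0.1429, 0.1624], E[r] = 1.2340, γ^t·E[r] = 0.590240, running G = 6.983608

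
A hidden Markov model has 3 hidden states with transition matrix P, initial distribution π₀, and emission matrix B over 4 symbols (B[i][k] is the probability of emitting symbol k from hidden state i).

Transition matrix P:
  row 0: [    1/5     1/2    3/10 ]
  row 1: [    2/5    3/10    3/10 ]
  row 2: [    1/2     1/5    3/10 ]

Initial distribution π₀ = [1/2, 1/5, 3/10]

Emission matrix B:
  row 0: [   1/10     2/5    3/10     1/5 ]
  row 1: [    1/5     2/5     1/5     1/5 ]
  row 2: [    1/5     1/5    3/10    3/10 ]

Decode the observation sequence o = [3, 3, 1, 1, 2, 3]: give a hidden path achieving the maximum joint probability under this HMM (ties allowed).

t=0: δ = [1.000e-01, 4.000e-02, 9.000e-02]  (obs o_0=3)
t=1: δ = [9.000e-03, 1.000e-02, 9.000e-03]  ψ = [2, 0, 0]  (obs o_1=3)
t=2: δ = [1.800e-03, 1.800e-03, 6.000e-04]  ψ = [2, 0, 1]  (obs o_2=1)
t=3: δ = [2.880e-04, 3.600e-04, 1.080e-04]  ψ = [1, 0, 0]  (obs o_3=1)
t=4: δ = [4.320e-05, 2.880e-05, 3.240e-05]  ψ = [1, 0, 1]  (obs o_4=2)
t=5: δ = [3.240e-06, 4.320e-06, 3.888e-06]  ψ = [2, 0, 0]  (obs o_5=3)
backtrack: best end state = 1; path = [0, 2, 0, 1, 0, 1]

path = [0, 2, 0, 1, 0, 1]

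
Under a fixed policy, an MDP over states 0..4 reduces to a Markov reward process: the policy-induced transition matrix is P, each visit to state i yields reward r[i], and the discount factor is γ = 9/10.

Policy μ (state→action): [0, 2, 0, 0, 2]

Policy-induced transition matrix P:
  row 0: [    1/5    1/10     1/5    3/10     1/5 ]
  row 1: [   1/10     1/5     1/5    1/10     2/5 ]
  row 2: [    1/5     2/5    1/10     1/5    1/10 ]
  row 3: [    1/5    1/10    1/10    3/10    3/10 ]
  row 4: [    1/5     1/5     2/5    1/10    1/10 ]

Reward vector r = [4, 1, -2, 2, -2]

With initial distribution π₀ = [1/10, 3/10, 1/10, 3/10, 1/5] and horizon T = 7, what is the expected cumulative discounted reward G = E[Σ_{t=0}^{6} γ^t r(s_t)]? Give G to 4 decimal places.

t=0: π = [0.1000, 0.3000, 0.1000, 0.3000, 0.2000], E[r] = 0.7000, γ^t·E[r] = 0.700000, running G = 0.700000
t=1: π = [0.1700, 0.1800, 0.2000, 0.1900, 0.2600], E[r] = 0.3200, γ^t·E[r] = 0.288000, running G = 0.988000
t=2: π = [0.1820, 0.2040, 0.2130, 0.1920, 0.2090], E[r] = 0.4720, γ^t·E[r] = 0.382320, running G = 1.370320
t=3: π = [0.1796, 0.2052, 0.2013, 0.1961, 0.2178], E[r] = 0.4776, γ^t·E[r] = 0.348170, running G = 1.718490
t=4: π = [0.1795, 0.2027, 0.2038, 0.1953, 0.2187], E[r] = 0.4660, γ^t·E[r] = 0.305762, running G = 2.024253
t=5: π = [0.1797, 0.2033, 0.2038, 0.1953, 0.2178], E[r] = 0.4696, γ^t·E[r] = 0.277283, running G = 2.301536
t=6: π = [0.1797, 0.2033, 0.2036, 0.1954, 0.2180], E[r] = 0.4694, γ^t·E[r] = 0.249457, running G = 2.550992

G = 2.5510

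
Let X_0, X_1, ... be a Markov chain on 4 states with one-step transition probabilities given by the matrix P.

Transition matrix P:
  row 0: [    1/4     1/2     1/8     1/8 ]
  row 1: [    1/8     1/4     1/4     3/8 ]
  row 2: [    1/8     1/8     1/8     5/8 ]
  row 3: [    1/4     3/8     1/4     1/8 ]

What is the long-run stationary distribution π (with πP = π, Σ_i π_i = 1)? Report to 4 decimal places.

π = [0.1862, 0.3092, 0.2015, 0.3031]

Balance equations π_j = Σ_i π_i·P[i][j]:
  π_0 = 1/4·π_0 + 1/8·π_1 + 1/8·π_2 + 1/4·π_3
  π_1 = 1/2·π_0 + 1/4·π_1 + 1/8·π_2 + 3/8·π_3
  π_2 = 1/8·π_0 + 1/4·π_1 + 1/8·π_2 + 1/4·π_3
  normalize: π_0 + π_1 + π_2 + π_3 = 1
Solving the linear system gives exactly π = [121/650, 201/650, 131/650, 197/650].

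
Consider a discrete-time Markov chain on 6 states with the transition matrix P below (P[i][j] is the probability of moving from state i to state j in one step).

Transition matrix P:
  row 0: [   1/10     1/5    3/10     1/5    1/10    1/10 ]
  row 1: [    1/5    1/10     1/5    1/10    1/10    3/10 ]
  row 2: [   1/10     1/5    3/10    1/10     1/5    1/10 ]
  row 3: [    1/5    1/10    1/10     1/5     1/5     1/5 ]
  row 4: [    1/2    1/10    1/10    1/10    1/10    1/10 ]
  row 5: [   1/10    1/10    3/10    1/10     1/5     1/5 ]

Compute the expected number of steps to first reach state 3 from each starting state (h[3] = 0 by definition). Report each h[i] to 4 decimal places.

h = [7.6814, 8.4552, 8.5022, 0.0000, 8.2080, 8.5074]

First-step conditioning: h[3] = 0; for i ≠ 3, h[i] = 1 + Σ_k P[i][k]·h[k].
  h[0] = 1 + 1/10·h[0] + 1/5·h[1] + 3/10·h[2] + 1/10·h[4] + 1/10·h[5]
  h[1] = 1 + 1/5·h[0] + 1/10·h[1] + 1/5·h[2] + 1/10·h[4] + 3/10·h[5]
  h[2] = 1 + 1/10·h[0] + 1/5·h[1] + 3/10·h[2] + 1/5·h[4] + 1/10·h[5]
  h[4] = 1 + 1/2·h[0] + 1/10·h[1] + 1/10·h[2] + 1/10·h[4] + 1/10·h[5]
  h[5] = 1 + 1/10·h[0] + 1/10·h[1] + 3/10·h[2] + 1/5·h[4] + 1/5·h[5]
Solving the 5×5 linear system over states ≠ 3 gives exactly h = [51565/6713, 56760/6713, 57075/6713, 0, 55100/6713, 57110/6713] (h[3] = 0 is the target).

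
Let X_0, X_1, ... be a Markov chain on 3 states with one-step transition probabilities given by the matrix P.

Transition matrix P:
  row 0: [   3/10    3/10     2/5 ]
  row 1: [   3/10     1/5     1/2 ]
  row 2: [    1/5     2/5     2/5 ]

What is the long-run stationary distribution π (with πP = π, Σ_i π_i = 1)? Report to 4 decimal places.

Balance equations π_j = Σ_i π_i·P[i][j]:
  π_0 = 3/10·π_0 + 3/10·π_1 + 1/5·π_2
  π_1 = 3/10·π_0 + 1/5·π_1 + 2/5·π_2
  normalize: π_0 + π_1 + π_2 = 1
Solving the linear system gives exactly π = [28/109, 34/109, 47/109].

π = [0.2569, 0.3119, 0.4312]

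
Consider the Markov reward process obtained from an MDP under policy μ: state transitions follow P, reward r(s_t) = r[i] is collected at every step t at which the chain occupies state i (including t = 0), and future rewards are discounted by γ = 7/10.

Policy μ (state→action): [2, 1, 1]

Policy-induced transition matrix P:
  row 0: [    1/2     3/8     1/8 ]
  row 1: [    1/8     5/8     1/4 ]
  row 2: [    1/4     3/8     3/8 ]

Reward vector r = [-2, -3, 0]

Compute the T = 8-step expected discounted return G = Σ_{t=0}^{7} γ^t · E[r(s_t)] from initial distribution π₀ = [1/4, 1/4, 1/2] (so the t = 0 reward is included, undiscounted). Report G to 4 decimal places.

t=0: π = [0.2500, 0.2500, 0.5000], E[r] = -1.2500, γ^t·E[r] = -1.250000, running G = -1.250000
t=1: π = [0.2813, 0.4375, 0.2813], E[r] = -1.8750, γ^t·E[r] = -1.312500, running G = -2.562500
t=2: π = [0.2656, 0.4844, 0.2500], E[r] = -1.9844, γ^t·E[r] = -0.972344, running G = -3.534844
t=3: π = [0.2559, 0.4961, 0.2480], E[r] = -2.0000, γ^t·E[r] = -0.686000, running G = -4.220844
t=4: π = [0.2520, 0.4990, 0.2490], E[r] = -2.0010, γ^t·E[r] = -0.480434, running G = -4.701278
t=5: π = [0.2506, 0.4998, 0.2496], E[r] = -2.0005, γ^t·E[r] = -0.336222, running G = -5.037500
t=6: π = [0.2502, 0.4999, 0.2499], E[r] = -2.0002, γ^t·E[r] = -0.235320, running G = -5.272820
t=7: π = [0.2501, 0.5000, 0.2500], E[r] = -2.0001, γ^t·E[r] = -0.164714, running G = -5.437533

G = -5.4375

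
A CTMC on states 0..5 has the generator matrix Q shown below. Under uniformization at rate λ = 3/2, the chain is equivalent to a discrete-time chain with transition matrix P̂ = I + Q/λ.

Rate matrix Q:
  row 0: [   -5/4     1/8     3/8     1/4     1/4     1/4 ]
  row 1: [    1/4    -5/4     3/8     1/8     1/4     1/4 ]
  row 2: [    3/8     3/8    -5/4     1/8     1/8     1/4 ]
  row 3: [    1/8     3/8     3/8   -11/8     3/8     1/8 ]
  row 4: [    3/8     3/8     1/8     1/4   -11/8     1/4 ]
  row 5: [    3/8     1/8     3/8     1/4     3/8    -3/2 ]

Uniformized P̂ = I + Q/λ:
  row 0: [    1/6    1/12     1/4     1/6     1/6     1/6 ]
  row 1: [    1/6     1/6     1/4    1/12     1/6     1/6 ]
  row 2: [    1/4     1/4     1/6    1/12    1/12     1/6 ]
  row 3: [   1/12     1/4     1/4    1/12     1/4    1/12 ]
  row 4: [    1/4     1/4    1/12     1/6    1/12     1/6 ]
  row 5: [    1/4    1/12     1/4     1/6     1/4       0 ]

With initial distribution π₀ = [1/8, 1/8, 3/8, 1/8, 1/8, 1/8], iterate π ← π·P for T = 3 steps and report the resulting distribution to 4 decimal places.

π = [0.1982, 0.1800, 0.2061, 0.1242, 0.1576, 0.1339]

t=0: π = [0.1250, 0.1250, 0.3750, 0.1250, 0.1250, 0.1250]
t=1: π = [0.2083, 0.1979, 0.1979, 0.1146, 0.1458, 0.1354]
t=2: π = [0.1970, 0.1762, 0.2092, 0.1241, 0.1589, 0.1345]
t=3: π = [0.1982, 0.1800, 0.2061, 0.1242, 0.1576, 0.1339]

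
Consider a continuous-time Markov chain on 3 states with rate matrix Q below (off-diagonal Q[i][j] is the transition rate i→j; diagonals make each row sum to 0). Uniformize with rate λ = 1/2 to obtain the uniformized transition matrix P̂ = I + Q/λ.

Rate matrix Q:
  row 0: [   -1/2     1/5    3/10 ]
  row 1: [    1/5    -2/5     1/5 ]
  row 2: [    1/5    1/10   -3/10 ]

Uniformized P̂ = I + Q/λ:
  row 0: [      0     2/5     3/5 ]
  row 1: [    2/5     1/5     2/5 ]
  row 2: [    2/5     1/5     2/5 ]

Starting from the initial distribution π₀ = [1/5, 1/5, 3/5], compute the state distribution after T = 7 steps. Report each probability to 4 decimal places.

π = [0.2859, 0.2571, 0.4571]

t=0: π = [0.2000, 0.2000, 0.6000]
t=1: π = [0.3200, 0.2400, 0.4400]
t=2: π = [0.2720, 0.2640, 0.4640]
t=3: π = [0.2912, 0.2544, 0.4544]
t=4: π = [0.2835, 0.2582, 0.4582]
t=5: π = [0.2866, 0.2567, 0.4567]
t=6: π = [0.2854, 0.2573, 0.4573]
t=7: π = [0.2859, 0.2571, 0.4571]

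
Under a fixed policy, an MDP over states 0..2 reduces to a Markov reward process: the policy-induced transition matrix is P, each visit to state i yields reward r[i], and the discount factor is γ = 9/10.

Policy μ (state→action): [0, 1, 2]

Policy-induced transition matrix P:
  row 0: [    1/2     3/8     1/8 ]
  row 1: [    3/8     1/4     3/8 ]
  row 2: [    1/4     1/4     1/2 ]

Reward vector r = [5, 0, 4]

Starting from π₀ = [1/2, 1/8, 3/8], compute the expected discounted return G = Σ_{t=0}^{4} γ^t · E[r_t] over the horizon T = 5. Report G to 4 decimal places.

G = 13.8314

t=0: π = [0.5000, 0.1250, 0.3750], E[r] = 4.0000, γ^t·E[r] = 4.000000, running G = 4.000000
t=1: π = [0.3906, 0.3125, 0.2969], E[r] = 3.1406, γ^t·E[r] = 2.826563, running G = 6.826563
t=2: π = [0.3867, 0.2988, 0.3145], E[r] = 3.1914, γ^t·E[r] = 2.585039, running G = 9.411602
t=3: π = [0.3840, 0.2983, 0.3176], E[r] = 3.1907, γ^t·E[r] = 2.326001, running G = 11.737603
t=4: π = [0.3833, 0.2980, 0.3187], E[r] = 3.1913, γ^t·E[r] = 2.093802, running G = 13.831404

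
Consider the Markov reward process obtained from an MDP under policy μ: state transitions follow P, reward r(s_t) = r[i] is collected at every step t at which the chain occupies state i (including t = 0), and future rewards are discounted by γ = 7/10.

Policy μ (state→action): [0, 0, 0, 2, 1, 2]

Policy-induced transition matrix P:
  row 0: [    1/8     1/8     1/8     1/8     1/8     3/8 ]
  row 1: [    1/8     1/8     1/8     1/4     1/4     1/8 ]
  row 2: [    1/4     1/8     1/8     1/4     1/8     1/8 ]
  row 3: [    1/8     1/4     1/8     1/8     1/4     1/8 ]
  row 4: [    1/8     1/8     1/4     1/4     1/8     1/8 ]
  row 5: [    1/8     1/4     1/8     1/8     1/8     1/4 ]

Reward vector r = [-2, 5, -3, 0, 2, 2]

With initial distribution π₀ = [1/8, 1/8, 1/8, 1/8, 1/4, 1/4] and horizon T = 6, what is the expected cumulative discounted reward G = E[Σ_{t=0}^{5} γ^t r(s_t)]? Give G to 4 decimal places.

G = 2.6008

t=0: π = [0.1250, 0.1250, 0.1250, 0.1250, 0.2500, 0.2500], E[r] = 1.0000, γ^t·E[r] = 1.000000, running G = 1.000000
t=1: π = [0.1406, 0.1719, 0.1563, 0.1875, 0.1563, 0.1875], E[r] = 0.7969, γ^t·E[r] = 0.557813, running G = 1.557813
t=2: π = [0.1445, 0.1719, 0.1445, 0.1855, 0.1699, 0.1836], E[r] = 0.8438, γ^t·E[r] = 0.413438, running G = 1.971250
t=3: π = [0.1431, 0.1711, 0.1462, 0.1858, 0.1697, 0.1841], E[r] = 0.8384, γ^t·E[r] = 0.287564, running G = 2.258814
t=4: π = [0.1433, 0.1712, 0.1462, 0.1859, 0.1696, 0.1838], E[r] = 0.8378, γ^t·E[r] = 0.201148, running G = 2.459962
t=5: π = [0.1433, 0.1712, 0.1462, 0.1859, 0.1696, 0.1838], E[r] = 0.8377, γ^t·E[r] = 0.140799, running G = 2.600761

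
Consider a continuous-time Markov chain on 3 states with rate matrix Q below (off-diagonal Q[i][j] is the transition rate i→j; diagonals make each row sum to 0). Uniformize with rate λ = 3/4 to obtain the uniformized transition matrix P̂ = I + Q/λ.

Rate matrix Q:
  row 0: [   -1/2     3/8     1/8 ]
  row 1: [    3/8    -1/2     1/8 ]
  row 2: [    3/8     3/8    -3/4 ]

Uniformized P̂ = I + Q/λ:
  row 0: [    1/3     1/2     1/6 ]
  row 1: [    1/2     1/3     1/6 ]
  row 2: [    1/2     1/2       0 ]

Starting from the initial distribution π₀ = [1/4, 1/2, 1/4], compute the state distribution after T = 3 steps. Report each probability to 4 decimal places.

π = [0.4294, 0.4282, 0.1424]

t=0: π = [0.2500, 0.5000, 0.2500]
t=1: π = [0.4583, 0.4167, 0.1250]
t=2: π = [0.4236, 0.4306, 0.1458]
t=3: π = [0.4294, 0.4282, 0.1424]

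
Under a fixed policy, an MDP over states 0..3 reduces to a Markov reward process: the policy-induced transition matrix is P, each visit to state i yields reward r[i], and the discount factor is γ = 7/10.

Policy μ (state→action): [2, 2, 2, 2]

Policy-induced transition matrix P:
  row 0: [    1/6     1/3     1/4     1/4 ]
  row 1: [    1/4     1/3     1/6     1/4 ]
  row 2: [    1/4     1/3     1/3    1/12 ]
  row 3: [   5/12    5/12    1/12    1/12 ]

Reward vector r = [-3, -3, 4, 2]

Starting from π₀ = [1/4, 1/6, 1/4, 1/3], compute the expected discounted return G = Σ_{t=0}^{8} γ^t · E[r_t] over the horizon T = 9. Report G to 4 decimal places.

G = -1.0730

t=0: π = [0.2500, 0.1667, 0.2500, 0.3333], E[r] = 0.4167, γ^t·E[r] = 0.416667, running G = 0.416667
t=1: π = [0.2847, 0.3611, 0.2014, 0.1528], E[r] = -0.8264, γ^t·E[r] = -0.578472, running G = -0.161806
t=2: π = [0.2517, 0.3461, 0.2112, 0.1910], E[r] = -0.5666, γ^t·E[r] = -0.277610, running G = -0.439416
t=3: π = [0.2609, 0.3492, 0.2069, 0.1830], E[r] = -0.6366, γ^t·E[r] = -0.218361, running G = -0.657777
t=4: π = [0.2588, 0.3486, 0.2076, 0.1850], E[r] = -0.6214, γ^t·E[r] = -0.149197, running G = -0.806974
t=5: π = [0.2593, 0.3488, 0.2074, 0.1846], E[r] = -0.6253, γ^t·E[r] = -0.105091, running G = -0.912065
t=6: π = [0.2592, 0.3487, 0.2075, 0.1847], E[r] = -0.6244, γ^t·E[r] = -0.073461, running G = -0.985526
t=7: π = [0.2592, 0.3487, 0.2075, 0.1846], E[r] = -0.6246, γ^t·E[r] = -0.051440, running G = -1.036966
t=8: π = [0.2592, 0.3487, 0.2075, 0.1847], E[r] = -0.6246, γ^t·E[r] = -0.036005, running G = -1.072972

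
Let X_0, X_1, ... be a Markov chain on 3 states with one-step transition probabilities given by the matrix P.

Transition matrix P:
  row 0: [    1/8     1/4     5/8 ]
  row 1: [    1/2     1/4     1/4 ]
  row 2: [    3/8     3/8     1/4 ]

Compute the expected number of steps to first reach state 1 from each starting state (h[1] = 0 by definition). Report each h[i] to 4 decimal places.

First-step conditioning: h[1] = 0; for i ≠ 1, h[i] = 1 + Σ_k P[i][k]·h[k].
  h[0] = 1 + 1/8·h[0] + 5/8·h[2]
  h[2] = 1 + 3/8·h[0] + 1/4·h[2]
Solving the 2×2 linear system over states ≠ 1 gives exactly h = [88/27, 0, 80/27] (h[1] = 0 is the target).

h = [3.2593, 0.0000, 2.9630]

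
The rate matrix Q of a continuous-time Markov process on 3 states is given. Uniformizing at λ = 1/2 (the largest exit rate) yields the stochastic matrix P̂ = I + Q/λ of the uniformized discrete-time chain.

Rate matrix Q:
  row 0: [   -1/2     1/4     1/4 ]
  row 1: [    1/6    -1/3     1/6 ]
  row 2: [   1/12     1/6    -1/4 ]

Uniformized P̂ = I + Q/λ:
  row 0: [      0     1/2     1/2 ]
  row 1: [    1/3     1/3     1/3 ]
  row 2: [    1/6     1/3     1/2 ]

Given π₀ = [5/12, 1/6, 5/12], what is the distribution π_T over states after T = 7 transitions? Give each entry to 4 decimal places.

π = [0.1951, 0.3659, 0.4390]

t=0: π = [0.4167, 0.1667, 0.4167]
t=1: π = [0.1250, 0.4028, 0.4722]
t=2: π = [0.2130, 0.3542, 0.4329]
t=3: π = [0.1902, 0.3688, 0.4410]
t=4: π = [0.1964, 0.3650, 0.4385]
t=5: π = [0.1948, 0.3661, 0.4392]
t=6: π = [0.1952, 0.3658, 0.4390]
t=7: π = [0.1951, 0.3659, 0.4390]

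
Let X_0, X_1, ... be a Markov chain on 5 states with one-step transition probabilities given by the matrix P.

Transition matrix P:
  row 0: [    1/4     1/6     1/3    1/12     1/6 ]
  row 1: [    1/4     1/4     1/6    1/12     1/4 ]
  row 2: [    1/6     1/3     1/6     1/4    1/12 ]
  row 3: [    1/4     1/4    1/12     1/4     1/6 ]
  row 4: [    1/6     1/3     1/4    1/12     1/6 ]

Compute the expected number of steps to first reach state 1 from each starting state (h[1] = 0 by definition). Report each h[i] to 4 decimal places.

First-step conditioning: h[1] = 0; for i ≠ 1, h[i] = 1 + Σ_k P[i][k]·h[k].
  h[0] = 1 + 1/4·h[0] + 1/3·h[2] + 1/12·h[3] + 1/6·h[4]
  h[2] = 1 + 1/6·h[0] + 1/6·h[2] + 1/4·h[3] + 1/12·h[4]
  h[3] = 1 + 1/4·h[0] + 1/12·h[2] + 1/4·h[3] + 1/6·h[4]
  h[4] = 1 + 1/6·h[0] + 1/4·h[2] + 1/12·h[3] + 1/6·h[4]
Solving the 4×4 linear system over states ≠ 1 gives exactly h = [20904/5101, 0, 17976/5101, 19692/5101, 17664/5101] (h[1] = 0 is the target).

h = [4.0980, 0.0000, 3.5240, 3.8604, 3.4629]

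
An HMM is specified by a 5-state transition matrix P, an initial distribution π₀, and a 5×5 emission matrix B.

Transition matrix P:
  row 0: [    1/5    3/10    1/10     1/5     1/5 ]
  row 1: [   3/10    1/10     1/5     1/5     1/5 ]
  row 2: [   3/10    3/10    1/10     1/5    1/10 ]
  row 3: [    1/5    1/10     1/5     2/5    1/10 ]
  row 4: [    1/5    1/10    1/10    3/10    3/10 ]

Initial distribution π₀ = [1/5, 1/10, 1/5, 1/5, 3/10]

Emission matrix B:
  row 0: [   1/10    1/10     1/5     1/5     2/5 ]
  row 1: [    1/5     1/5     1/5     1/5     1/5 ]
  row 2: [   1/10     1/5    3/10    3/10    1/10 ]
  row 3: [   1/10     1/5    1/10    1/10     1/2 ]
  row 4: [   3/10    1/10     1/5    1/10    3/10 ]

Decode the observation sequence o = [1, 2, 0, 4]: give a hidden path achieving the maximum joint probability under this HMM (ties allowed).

t=0: δ = [2.000e-02, 2.000e-02, 4.000e-02, 4.000e-02, 3.000e-02]  (obs o_0=1)
t=1: δ = [2.400e-03, 2.400e-03, 2.400e-03, 1.600e-03, 1.800e-03]  ψ = [2, 2, 3, 3, 4]  (obs o_1=2)
t=2: δ = [7.200e-05, 1.440e-04, 4.800e-05, 6.400e-05, 1.620e-04]  ψ = [1, 0, 1, 3, 4]  (obs o_2=0)
t=3: δ = [1.728e-05, 4.320e-06, 2.880e-06, 2.430e-05, 1.458e-05]  ψ = [1, 0, 1, 4, 4]  (obs o_3=4)
backtrack: best end state = 3; path = [4, 4, 4, 3]

path = [4, 4, 4, 3]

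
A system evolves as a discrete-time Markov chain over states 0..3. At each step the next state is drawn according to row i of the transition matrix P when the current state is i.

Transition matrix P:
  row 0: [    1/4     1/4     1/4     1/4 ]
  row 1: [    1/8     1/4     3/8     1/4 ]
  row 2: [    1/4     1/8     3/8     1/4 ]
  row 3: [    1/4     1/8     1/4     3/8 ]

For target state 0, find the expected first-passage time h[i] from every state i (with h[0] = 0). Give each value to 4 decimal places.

First-step conditioning: h[0] = 0; for i ≠ 0, h[i] = 1 + Σ_k P[i][k]·h[k].
  h[1] = 1 + 1/4·h[1] + 3/8·h[2] + 1/4·h[3]
  h[2] = 1 + 1/8·h[1] + 3/8·h[2] + 1/4·h[3]
  h[3] = 1 + 1/8·h[1] + 1/4·h[2] + 3/8·h[3]
Solving the 3×3 linear system over states ≠ 0 gives exactly h = [0, 64/13, 56/13, 56/13] (h[0] = 0 is the target).

h = [0.0000, 4.9231, 4.3077, 4.3077]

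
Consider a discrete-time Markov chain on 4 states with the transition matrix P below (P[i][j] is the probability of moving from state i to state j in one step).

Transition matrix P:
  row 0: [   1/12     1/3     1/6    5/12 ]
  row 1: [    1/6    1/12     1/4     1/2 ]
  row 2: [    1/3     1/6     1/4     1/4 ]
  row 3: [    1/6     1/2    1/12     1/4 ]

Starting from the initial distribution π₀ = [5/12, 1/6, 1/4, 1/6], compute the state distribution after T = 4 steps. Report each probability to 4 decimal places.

π = [0.1811, 0.2906, 0.1760, 0.3523]

t=0: π = [0.4167, 0.1667, 0.2500, 0.1667]
t=1: π = [0.1736, 0.2778, 0.1875, 0.3611]
t=2: π = [0.1834, 0.2928, 0.1753, 0.3484]
t=3: π = [0.1806, 0.2890, 0.1766, 0.3538]
t=4: π = [0.1811, 0.2906, 0.1760, 0.3523]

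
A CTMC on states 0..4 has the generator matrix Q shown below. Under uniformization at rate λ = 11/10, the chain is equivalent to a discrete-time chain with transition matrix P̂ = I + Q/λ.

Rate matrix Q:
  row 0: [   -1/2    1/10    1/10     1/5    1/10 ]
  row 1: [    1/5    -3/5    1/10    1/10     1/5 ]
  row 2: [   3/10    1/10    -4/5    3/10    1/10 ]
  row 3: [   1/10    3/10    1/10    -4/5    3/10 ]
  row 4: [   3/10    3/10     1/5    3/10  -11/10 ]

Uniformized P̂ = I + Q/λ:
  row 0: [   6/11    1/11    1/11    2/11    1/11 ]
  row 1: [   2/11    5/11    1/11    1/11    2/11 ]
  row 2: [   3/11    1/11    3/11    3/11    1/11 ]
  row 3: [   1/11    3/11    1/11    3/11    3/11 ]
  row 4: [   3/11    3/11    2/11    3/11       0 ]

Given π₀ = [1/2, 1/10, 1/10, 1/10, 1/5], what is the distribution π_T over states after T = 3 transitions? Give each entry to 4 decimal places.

t=0: π = [0.5000, 0.1000, 0.1000, 0.1000, 0.2000]
t=1: π = [0.3818, 0.1818, 0.1273, 0.2091, 0.1000]
t=2: π = [0.3223, 0.2132, 0.1231, 0.2050, 0.1364]
t=3: π = [0.3040, 0.2305, 0.1257, 0.2047, 0.1352]

π = [0.3040, 0.2305, 0.1257, 0.2047, 0.1352]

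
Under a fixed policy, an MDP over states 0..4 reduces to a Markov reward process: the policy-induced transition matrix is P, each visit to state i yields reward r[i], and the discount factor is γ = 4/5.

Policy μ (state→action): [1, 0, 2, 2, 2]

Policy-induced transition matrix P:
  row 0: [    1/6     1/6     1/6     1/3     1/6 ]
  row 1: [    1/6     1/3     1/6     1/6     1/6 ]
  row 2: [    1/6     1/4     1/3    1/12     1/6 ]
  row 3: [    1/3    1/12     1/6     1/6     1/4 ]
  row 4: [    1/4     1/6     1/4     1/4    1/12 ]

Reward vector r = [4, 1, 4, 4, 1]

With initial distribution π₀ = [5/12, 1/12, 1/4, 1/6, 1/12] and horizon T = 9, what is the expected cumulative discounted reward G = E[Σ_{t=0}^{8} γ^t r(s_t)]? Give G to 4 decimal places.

G = 13.1416

t=0: π = [0.4167, 0.0833, 0.2500, 0.1667, 0.0833], E[r] = 3.5000, γ^t·E[r] = 3.500000, running G = 3.500000
t=1: π = [0.2014, 0.1875, 0.2153, 0.2222, 0.1736], E[r] = 2.9167, γ^t·E[r] = 2.333333, running G = 5.833333
t=2: π = [0.2182, 0.1973, 0.2170, 0.1968, 0.1707], E[r] = 2.8958, γ^t·E[r] = 1.853333, running G = 7.686667
t=3: π = [0.2137, 0.2012, 0.2171, 0.1992, 0.1688], E[r] = 2.8898, γ^t·E[r] = 1.479556, running G = 9.166222
t=4: π = [0.2139, 0.2017, 0.2169, 0.1983, 0.1692], E[r] = 2.8873, γ^t·E[r] = 1.182647, running G = 10.348869
t=5: π = [0.2138, 0.2018, 0.2169, 0.1983, 0.1691], E[r] = 2.8872, γ^t·E[r] = 0.946085, running G = 11.294954
t=6: π = [0.2138, 0.2019, 0.2169, 0.1983, 0.1691], E[r] = 2.8871, γ^t·E[r] = 0.756842, running G = 12.051796
t=7: π = [0.2138, 0.2019, 0.2169, 0.1983, 0.1691], E[r] = 2.8871, γ^t·E[r] = 0.605473, running G = 12.657269
t=8: π = [0.2138, 0.2019, 0.2169, 0.1983, 0.1691], E[r] = 2.8871, γ^t·E[r] = 0.484378, running G = 13.141647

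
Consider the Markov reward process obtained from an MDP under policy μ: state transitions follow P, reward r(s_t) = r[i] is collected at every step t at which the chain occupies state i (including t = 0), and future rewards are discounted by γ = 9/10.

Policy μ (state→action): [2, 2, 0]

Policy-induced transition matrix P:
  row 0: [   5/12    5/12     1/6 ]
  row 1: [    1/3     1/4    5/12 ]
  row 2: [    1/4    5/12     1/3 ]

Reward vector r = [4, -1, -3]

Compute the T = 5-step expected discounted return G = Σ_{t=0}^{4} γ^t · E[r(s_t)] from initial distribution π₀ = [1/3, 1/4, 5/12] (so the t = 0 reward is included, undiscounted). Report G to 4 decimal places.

G = -0.0002

t=0: π = [0.3333, 0.2500, 0.4167], E[r] = -0.1667, γ^t·E[r] = -0.166667, running G = -0.166667
t=1: π = [0.3264, 0.3750, 0.2986], E[r] = 0.0347, γ^t·E[r] = 0.031250, running G = -0.135417
t=2: π = [0.3356, 0.3542, 0.3102], E[r] = 0.0579, γ^t·E[r] = 0.046875, running G = -0.088542
t=3: π = [0.3355, 0.3576, 0.3069], E[r] = 0.0635, γ^t·E[r] = 0.046266, running G = -0.042276
t=4: π = [0.3357, 0.3571, 0.3072], E[r] = 0.0641, γ^t·E[r] = 0.042061, running G = -0.000215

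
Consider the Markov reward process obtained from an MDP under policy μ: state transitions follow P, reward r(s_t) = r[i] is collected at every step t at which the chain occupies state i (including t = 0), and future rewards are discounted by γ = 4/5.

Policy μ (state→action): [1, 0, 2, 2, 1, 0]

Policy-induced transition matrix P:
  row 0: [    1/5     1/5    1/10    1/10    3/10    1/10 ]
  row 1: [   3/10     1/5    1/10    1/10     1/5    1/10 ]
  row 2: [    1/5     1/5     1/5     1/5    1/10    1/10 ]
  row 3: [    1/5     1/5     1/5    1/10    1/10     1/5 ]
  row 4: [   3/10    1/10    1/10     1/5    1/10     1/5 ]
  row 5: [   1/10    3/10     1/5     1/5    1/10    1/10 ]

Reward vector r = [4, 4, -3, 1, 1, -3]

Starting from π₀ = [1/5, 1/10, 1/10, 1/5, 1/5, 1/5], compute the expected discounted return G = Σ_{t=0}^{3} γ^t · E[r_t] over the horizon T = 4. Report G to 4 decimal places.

t=0: π = [0.2000, 0.1000, 0.1000, 0.2000, 0.2000, 0.2000], E[r] = 0.7000, γ^t·E[r] = 0.700000, running G = 0.700000
t=1: π = [0.2100, 0.2000, 0.1500, 0.1500, 0.1500, 0.1400], E[r] = 1.0700, γ^t·E[r] = 0.856000, running G = 1.556000
t=2: π = [0.2210, 0.1990, 0.1440, 0.1440, 0.1620, 0.1300], E[r] = 1.1640, γ^t·E[r] = 0.744960, running G = 2.300960
t=3: π = [0.2231, 0.1968, 0.1418, 0.1436, 0.1641, 0.1306], E[r] = 1.1701, γ^t·E[r] = 0.599091, running G = 2.900051

G = 2.9001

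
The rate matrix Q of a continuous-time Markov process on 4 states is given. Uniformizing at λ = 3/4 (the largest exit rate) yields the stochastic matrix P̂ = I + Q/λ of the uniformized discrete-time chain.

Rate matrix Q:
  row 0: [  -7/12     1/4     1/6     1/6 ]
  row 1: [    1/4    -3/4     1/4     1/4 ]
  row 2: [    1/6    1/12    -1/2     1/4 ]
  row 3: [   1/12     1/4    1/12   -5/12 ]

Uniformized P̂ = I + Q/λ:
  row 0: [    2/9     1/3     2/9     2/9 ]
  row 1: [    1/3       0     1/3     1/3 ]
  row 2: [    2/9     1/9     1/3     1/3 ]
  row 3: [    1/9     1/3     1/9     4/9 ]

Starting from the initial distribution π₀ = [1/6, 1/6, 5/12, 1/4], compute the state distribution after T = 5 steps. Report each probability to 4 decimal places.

t=0: π = [0.1667, 0.1667, 0.4167, 0.2500]
t=1: π = [0.2130, 0.1852, 0.2593, 0.3426]
t=2: π = [0.2047, 0.2140, 0.2335, 0.3477]
t=3: π = [0.2074, 0.2101, 0.2333, 0.3492]
t=4: π = [0.2068, 0.2115, 0.2327, 0.3491]
t=5: π = [0.2069, 0.2111, 0.2328, 0.3491]

π = [0.2069, 0.2111, 0.2328, 0.3491]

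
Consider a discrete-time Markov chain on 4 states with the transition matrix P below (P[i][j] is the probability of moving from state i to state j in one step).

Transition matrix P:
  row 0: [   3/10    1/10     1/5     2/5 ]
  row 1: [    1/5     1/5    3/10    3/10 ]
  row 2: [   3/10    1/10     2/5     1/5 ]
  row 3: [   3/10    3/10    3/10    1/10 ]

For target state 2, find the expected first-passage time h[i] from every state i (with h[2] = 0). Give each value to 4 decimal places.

First-step conditioning: h[2] = 0; for i ≠ 2, h[i] = 1 + Σ_k P[i][k]·h[k].
  h[0] = 1 + 3/10·h[0] + 1/10·h[1] + 2/5·h[3]
  h[1] = 1 + 1/5·h[0] + 1/5·h[1] + 3/10·h[3]
  h[3] = 1 + 3/10·h[0] + 3/10·h[1] + 1/10·h[3]
Solving the 3×3 linear system over states ≠ 2 gives exactly h = [85/21, 535/147, 0, 180/49] (h[2] = 0 is the target).

h = [4.0476, 3.6395, 0.0000, 3.6735]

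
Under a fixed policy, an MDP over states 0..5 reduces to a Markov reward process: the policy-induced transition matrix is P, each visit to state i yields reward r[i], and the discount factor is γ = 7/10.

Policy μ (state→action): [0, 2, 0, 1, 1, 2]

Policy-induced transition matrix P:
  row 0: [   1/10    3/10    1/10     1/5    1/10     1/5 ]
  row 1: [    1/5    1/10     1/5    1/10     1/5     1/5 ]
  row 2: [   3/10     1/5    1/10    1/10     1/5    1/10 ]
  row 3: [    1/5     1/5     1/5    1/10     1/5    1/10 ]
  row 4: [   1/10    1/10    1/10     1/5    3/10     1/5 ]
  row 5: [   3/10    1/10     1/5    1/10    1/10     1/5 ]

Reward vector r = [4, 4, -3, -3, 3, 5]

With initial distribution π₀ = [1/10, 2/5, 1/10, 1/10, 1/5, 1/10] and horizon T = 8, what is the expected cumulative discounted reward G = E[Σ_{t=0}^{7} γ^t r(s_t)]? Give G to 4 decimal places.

G = 6.7403

t=0: π = [0.1000, 0.4000, 0.1000, 0.1000, 0.2000, 0.1000], E[r] = 2.5000, γ^t·E[r] = 2.500000, running G = 2.500000
t=1: π = [0.1900, 0.1400, 0.1600, 0.1300, 0.2000, 0.1800], E[r] = 1.9500, γ^t·E[r] = 1.365000, running G = 3.865000
t=2: π = [0.1950, 0.1670, 0.1450, 0.1390, 0.1830, 0.1710], E[r] = 2.0000, γ^t·E[r] = 0.980000, running G = 4.845000
t=3: π = [0.1938, 0.1674, 0.1477, 0.1378, 0.1817, 0.1716], E[r] = 1.9914, γ^t·E[r] = 0.683050, running G = 5.528050
t=4: π = [0.1944, 0.1673, 0.1477, 0.1376, 0.1816, 0.1715], E[r] = 1.9932, γ^t·E[r] = 0.478570, running G = 6.006620
t=5: π = [0.1943, 0.1674, 0.1476, 0.1376, 0.1816, 0.1715], E[r] = 1.9933, γ^t·E[r] = 0.335009, running G = 6.341629
t=6: π = [0.1943, 0.1674, 0.1476, 0.1376, 0.1816, 0.1715], E[r] = 1.9932, γ^t·E[r] = 0.234503, running G = 6.576132
t=7: π = [0.1943, 0.1674, 0.1476, 0.1376, 0.1816, 0.1715], E[r] = 1.9933, γ^t·E[r] = 0.164153, running G = 6.740285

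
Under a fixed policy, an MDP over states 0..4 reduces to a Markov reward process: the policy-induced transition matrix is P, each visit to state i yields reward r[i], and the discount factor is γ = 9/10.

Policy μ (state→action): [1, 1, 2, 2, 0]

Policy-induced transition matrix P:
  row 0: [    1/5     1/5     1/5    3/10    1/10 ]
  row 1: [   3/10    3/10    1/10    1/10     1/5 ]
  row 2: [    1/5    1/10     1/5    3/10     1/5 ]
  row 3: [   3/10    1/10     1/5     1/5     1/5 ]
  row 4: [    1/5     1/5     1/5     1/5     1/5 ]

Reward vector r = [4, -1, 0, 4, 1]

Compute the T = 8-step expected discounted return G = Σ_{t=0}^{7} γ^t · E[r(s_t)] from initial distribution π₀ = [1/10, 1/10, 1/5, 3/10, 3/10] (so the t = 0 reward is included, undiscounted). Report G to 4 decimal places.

t=0: π = [0.1000, 0.1000, 0.2000, 0.3000, 0.3000], E[r] = 1.8000, γ^t·E[r] = 1.800000, running G = 1.800000
t=1: π = [0.2400, 0.1600, 0.1900, 0.2200, 0.1900], E[r] = 1.8700, γ^t·E[r] = 1.683000, running G = 3.483000
t=2: π = [0.2380, 0.1750, 0.1840, 0.2270, 0.1760], E[r] = 1.8610, γ^t·E[r] = 1.507410, running G = 4.990410
t=3: π = [0.2402, 0.1764, 0.1825, 0.2247, 0.1762], E[r] = 1.8594, γ^t·E[r] = 1.355503, running G = 6.345913
t=4: π = [0.2401, 0.1769, 0.1824, 0.2246, 0.1760], E[r] = 1.8580, γ^t·E[r] = 1.219047, running G = 7.564960
t=5: π = [0.2402, 0.1770, 0.1823, 0.2246, 0.1760], E[r] = 1.8578, γ^t·E[r] = 1.097034, running G = 8.661993
t=6: π = [0.2402, 0.1770, 0.1823, 0.2245, 0.1760], E[r] = 1.8578, γ^t·E[r] = 0.987300, running G = 9.649293
t=7: π = [0.2402, 0.1770, 0.1823, 0.2245, 0.1760], E[r] = 1.8578, γ^t·E[r] = 0.888565, running G = 10.537858

G = 10.5379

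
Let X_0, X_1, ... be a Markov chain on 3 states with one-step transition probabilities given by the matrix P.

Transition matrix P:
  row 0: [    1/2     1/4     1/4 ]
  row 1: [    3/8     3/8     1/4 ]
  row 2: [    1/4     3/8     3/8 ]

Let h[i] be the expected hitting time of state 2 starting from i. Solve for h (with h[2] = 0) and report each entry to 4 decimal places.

h = [4.0000, 4.0000, 0.0000]

First-step conditioning: h[2] = 0; for i ≠ 2, h[i] = 1 + Σ_k P[i][k]·h[k].
  h[0] = 1 + 1/2·h[0] + 1/4·h[1]
  h[1] = 1 + 3/8·h[0] + 3/8·h[1]
Solving the 2×2 linear system over states ≠ 2 gives exactly h = [4, 4, 0] (h[2] = 0 is the target).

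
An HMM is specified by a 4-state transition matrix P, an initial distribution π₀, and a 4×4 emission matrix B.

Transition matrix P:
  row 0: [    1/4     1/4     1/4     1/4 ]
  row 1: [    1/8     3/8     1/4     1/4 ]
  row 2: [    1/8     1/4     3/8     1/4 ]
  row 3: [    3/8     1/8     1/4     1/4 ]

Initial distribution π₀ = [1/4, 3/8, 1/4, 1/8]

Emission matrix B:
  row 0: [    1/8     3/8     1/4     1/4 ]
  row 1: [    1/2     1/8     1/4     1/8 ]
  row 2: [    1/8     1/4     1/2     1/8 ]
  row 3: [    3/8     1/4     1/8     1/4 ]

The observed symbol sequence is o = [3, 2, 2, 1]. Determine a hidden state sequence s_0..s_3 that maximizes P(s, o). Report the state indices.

path = [0, 2, 2, 2]

t=0: δ = [6.250e-02, 4.688e-02, 3.125e-02, 3.125e-02]  (obs o_0=3)
t=1: δ = [3.906e-03, 4.395e-03, 7.812e-03, 1.953e-03]  ψ = [0, 1, 0, 0]  (obs o_1=2)
t=2: δ = [2.441e-04, 4.883e-04, 1.465e-03, 2.441e-04]  ψ = [0, 2, 2, 2]  (obs o_2=2)
t=3: δ = [6.866e-05, 4.578e-05, 1.373e-04, 9.155e-05]  ψ = [2, 2, 2, 2]  (obs o_3=1)
backtrack: best end state = 2; path = [0, 2, 2, 2]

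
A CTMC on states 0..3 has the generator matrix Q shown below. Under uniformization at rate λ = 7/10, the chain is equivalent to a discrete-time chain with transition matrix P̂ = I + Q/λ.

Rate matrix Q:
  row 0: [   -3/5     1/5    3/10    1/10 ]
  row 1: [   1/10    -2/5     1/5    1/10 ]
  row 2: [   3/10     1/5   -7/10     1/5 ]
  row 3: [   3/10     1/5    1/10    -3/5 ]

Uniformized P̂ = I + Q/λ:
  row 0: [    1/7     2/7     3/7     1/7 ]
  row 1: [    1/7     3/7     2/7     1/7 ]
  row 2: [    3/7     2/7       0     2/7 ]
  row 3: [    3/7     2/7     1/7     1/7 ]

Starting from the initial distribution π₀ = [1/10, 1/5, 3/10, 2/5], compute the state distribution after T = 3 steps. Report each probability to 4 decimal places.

π = [0.2653, 0.3329, 0.2213, 0.1805]

t=0: π = [0.1000, 0.2000, 0.3000, 0.4000]
t=1: π = [0.3429, 0.3143, 0.1571, 0.1857]
t=2: π = [0.2408, 0.3306, 0.2633, 0.1653]
t=3: π = [0.2653, 0.3329, 0.2213, 0.1805]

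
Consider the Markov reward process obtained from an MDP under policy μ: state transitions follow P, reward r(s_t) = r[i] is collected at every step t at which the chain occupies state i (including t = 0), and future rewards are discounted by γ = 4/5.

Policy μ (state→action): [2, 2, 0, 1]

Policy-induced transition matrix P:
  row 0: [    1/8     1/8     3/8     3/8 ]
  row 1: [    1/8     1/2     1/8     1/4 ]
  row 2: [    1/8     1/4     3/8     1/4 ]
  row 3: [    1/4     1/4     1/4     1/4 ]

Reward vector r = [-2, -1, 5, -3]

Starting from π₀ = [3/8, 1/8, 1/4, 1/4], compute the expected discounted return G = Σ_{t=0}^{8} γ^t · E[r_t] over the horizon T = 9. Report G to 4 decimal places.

t=0: π = [0.3750, 0.1250, 0.2500, 0.2500], E[r] = -0.3750, γ^t·E[r] = -0.375000, running G = -0.375000
t=1: π = [0.1563, 0.2344, 0.3125, 0.2969], E[r] = 0.1250, γ^t·E[r] = 0.100000, running G = -0.275000
t=2: π = [0.1621, 0.2891, 0.2793, 0.2695], E[r] = -0.0254, γ^t·E[r] = -0.016250, running G = -0.291250
t=3: π = [0.1587, 0.3020, 0.2690, 0.2703], E[r] = -0.0850, γ^t·E[r] = -0.043500, running G = -0.334750
t=4: π = [0.1588, 0.3057, 0.2657, 0.2698], E[r] = -0.1042, γ^t·E[r] = -0.042663, running G = -0.377413
t=5: π = [0.1587, 0.3066, 0.2649, 0.2698], E[r] = -0.1093, γ^t·E[r] = -0.035815, running G = -0.413228
t=6: π = [0.1587, 0.3068, 0.2646, 0.2698], E[r] = -0.1107, γ^t·E[r] = -0.029007, running G = -0.442234
t=7: π = [0.1587, 0.3069, 0.2646, 0.2698], E[r] = -0.1110, γ^t·E[r] = -0.023277, running G = -0.465511
t=8: π = [0.1587, 0.3069, 0.2646, 0.2698], E[r] = -0.1111, γ^t·E[r] = -0.018636, running G = -0.484148

G = -0.4841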